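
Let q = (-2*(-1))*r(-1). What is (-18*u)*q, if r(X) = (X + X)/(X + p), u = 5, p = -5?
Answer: -60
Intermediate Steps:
r(X) = 2*X/(-5 + X) (r(X) = (X + X)/(X - 5) = (2*X)/(-5 + X) = 2*X/(-5 + X))
q = 2/3 (q = (-2*(-1))*(2*(-1)/(-5 - 1)) = 2*(2*(-1)/(-6)) = 2*(2*(-1)*(-1/6)) = 2*(1/3) = 2/3 ≈ 0.66667)
(-18*u)*q = -18*5*(2/3) = -90*2/3 = -60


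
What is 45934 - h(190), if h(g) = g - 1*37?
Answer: 45781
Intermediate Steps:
h(g) = -37 + g (h(g) = g - 37 = -37 + g)
45934 - h(190) = 45934 - (-37 + 190) = 45934 - 1*153 = 45934 - 153 = 45781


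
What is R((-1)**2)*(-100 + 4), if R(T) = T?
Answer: -96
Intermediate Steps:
R((-1)**2)*(-100 + 4) = (-1)**2*(-100 + 4) = 1*(-96) = -96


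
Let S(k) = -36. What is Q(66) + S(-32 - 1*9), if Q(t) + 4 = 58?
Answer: 18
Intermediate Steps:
Q(t) = 54 (Q(t) = -4 + 58 = 54)
Q(66) + S(-32 - 1*9) = 54 - 36 = 18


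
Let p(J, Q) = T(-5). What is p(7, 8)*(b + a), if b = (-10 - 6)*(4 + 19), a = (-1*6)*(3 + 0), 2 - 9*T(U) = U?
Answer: -2702/9 ≈ -300.22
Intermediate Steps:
T(U) = 2/9 - U/9
p(J, Q) = 7/9 (p(J, Q) = 2/9 - ⅑*(-5) = 2/9 + 5/9 = 7/9)
a = -18 (a = -6*3 = -18)
b = -368 (b = -16*23 = -368)
p(7, 8)*(b + a) = 7*(-368 - 18)/9 = (7/9)*(-386) = -2702/9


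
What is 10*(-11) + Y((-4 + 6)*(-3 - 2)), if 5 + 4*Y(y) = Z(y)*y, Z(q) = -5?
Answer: -395/4 ≈ -98.750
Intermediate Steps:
Y(y) = -5/4 - 5*y/4 (Y(y) = -5/4 + (-5*y)/4 = -5/4 - 5*y/4)
10*(-11) + Y((-4 + 6)*(-3 - 2)) = 10*(-11) + (-5/4 - 5*(-4 + 6)*(-3 - 2)/4) = -110 + (-5/4 - 5*(-5)/2) = -110 + (-5/4 - 5/4*(-10)) = -110 + (-5/4 + 25/2) = -110 + 45/4 = -395/4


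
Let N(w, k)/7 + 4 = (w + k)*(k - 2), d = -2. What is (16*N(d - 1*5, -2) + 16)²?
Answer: 12960000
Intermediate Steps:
N(w, k) = -28 + 7*(-2 + k)*(k + w) (N(w, k) = -28 + 7*((w + k)*(k - 2)) = -28 + 7*((k + w)*(-2 + k)) = -28 + 7*((-2 + k)*(k + w)) = -28 + 7*(-2 + k)*(k + w))
(16*N(d - 1*5, -2) + 16)² = (16*(-28 - 14*(-2) - 14*(-2 - 1*5) + 7*(-2)² + 7*(-2)*(-2 - 1*5)) + 16)² = (16*(-28 + 28 - 14*(-2 - 5) + 7*4 + 7*(-2)*(-2 - 5)) + 16)² = (16*(-28 + 28 - 14*(-7) + 28 + 7*(-2)*(-7)) + 16)² = (16*(-28 + 28 + 98 + 28 + 98) + 16)² = (16*224 + 16)² = (3584 + 16)² = 3600² = 12960000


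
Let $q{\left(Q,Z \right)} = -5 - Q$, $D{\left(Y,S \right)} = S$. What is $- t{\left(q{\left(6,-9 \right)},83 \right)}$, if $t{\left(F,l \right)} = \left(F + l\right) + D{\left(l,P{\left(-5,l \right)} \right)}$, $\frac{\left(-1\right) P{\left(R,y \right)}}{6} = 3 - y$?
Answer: $-552$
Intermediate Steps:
$P{\left(R,y \right)} = -18 + 6 y$ ($P{\left(R,y \right)} = - 6 \left(3 - y\right) = -18 + 6 y$)
$t{\left(F,l \right)} = -18 + F + 7 l$ ($t{\left(F,l \right)} = \left(F + l\right) + \left(-18 + 6 l\right) = -18 + F + 7 l$)
$- t{\left(q{\left(6,-9 \right)},83 \right)} = - (-18 - 11 + 7 \cdot 83) = - (-18 - 11 + 581) = \left(-1\right) 552 = -552$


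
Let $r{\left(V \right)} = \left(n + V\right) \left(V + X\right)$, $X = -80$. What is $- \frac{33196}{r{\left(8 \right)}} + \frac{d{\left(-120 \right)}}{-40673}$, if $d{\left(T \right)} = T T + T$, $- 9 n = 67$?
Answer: $\frac{337402427}{406730} \approx 829.55$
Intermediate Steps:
$n = - \frac{67}{9}$ ($n = \left(- \frac{1}{9}\right) 67 = - \frac{67}{9} \approx -7.4444$)
$d{\left(T \right)} = T + T^{2}$ ($d{\left(T \right)} = T^{2} + T = T + T^{2}$)
$r{\left(V \right)} = \left(-80 + V\right) \left(- \frac{67}{9} + V\right)$ ($r{\left(V \right)} = \left(- \frac{67}{9} + V\right) \left(V - 80\right) = \left(- \frac{67}{9} + V\right) \left(-80 + V\right) = \left(-80 + V\right) \left(- \frac{67}{9} + V\right)$)
$- \frac{33196}{r{\left(8 \right)}} + \frac{d{\left(-120 \right)}}{-40673} = - \frac{33196}{\frac{5360}{9} + 8^{2} - \frac{6296}{9}} + \frac{\left(-120\right) \left(1 - 120\right)}{-40673} = - \frac{33196}{\frac{5360}{9} + 64 - \frac{6296}{9}} + \left(-120\right) \left(-119\right) \left(- \frac{1}{40673}\right) = - \frac{33196}{-40} + 14280 \left(- \frac{1}{40673}\right) = \left(-33196\right) \left(- \frac{1}{40}\right) - \frac{14280}{40673} = \frac{8299}{10} - \frac{14280}{40673} = \frac{337402427}{406730}$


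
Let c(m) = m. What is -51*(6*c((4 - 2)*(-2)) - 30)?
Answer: 2754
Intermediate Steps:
-51*(6*c((4 - 2)*(-2)) - 30) = -51*(6*((4 - 2)*(-2)) - 30) = -51*(6*(2*(-2)) - 30) = -51*(6*(-4) - 30) = -51*(-24 - 30) = -51*(-54) = 2754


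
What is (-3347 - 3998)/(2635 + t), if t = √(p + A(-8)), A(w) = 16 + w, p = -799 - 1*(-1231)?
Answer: -3870815/1388557 + 2938*√110/1388557 ≈ -2.7655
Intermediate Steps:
p = 432 (p = -799 + 1231 = 432)
t = 2*√110 (t = √(432 + (16 - 8)) = √(432 + 8) = √440 = 2*√110 ≈ 20.976)
(-3347 - 3998)/(2635 + t) = (-3347 - 3998)/(2635 + 2*√110) = -7345/(2635 + 2*√110)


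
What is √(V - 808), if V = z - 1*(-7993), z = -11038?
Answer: I*√3853 ≈ 62.073*I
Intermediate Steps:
V = -3045 (V = -11038 - 1*(-7993) = -11038 + 7993 = -3045)
√(V - 808) = √(-3045 - 808) = √(-3853) = I*√3853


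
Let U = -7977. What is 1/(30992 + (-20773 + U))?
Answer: 1/2242 ≈ 0.00044603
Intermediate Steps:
1/(30992 + (-20773 + U)) = 1/(30992 + (-20773 - 7977)) = 1/(30992 - 28750) = 1/2242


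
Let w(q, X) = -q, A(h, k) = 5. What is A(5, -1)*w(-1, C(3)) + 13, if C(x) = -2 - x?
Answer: 18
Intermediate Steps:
A(5, -1)*w(-1, C(3)) + 13 = 5*(-1*(-1)) + 13 = 5*1 + 13 = 5 + 13 = 18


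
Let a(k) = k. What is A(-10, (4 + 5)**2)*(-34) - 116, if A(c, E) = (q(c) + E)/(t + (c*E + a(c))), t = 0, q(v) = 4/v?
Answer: -230949/2050 ≈ -112.66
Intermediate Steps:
A(c, E) = (E + 4/c)/(c + E*c) (A(c, E) = (4/c + E)/(0 + (c*E + c)) = (E + 4/c)/(0 + (E*c + c)) = (E + 4/c)/(0 + (c + E*c)) = (E + 4/c)/(c + E*c))
A(-10, (4 + 5)**2)*(-34) - 116 = ((4 + (4 + 5)**2*(-10))/((-10)**2*(1 + (4 + 5)**2)))*(-34) - 116 = ((4 + 9**2*(-10))/(100*(1 + 9**2)))*(-34) - 116 = ((4 + 81*(-10))/(100*(1 + 81)))*(-34) - 116 = ((1/100)*(4 - 810)/82)*(-34) - 116 = ((1/100)*(1/82)*(-806))*(-34) - 116 = -403/4100*(-34) - 116 = 6851/2050 - 116 = -230949/2050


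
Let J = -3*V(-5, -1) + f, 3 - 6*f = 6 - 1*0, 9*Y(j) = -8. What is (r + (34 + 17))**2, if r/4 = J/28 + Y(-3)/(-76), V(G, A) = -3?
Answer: 15653262769/5731236 ≈ 2731.2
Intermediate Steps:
Y(j) = -8/9 (Y(j) = (1/9)*(-8) = -8/9)
f = -1/2 (f = 1/2 - (6 - 1*0)/6 = 1/2 - (6 + 0)/6 = 1/2 - 1/6*6 = 1/2 - 1 = -1/2 ≈ -0.50000)
J = 17/2 (J = -3*(-3) - 1/2 = 9 - 1/2 = 17/2 ≈ 8.5000)
r = 3019/2394 (r = 4*((17/2)/28 - 8/9/(-76)) = 4*((17/2)*(1/28) - 8/9*(-1/76)) = 4*(17/56 + 2/171) = 4*(3019/9576) = 3019/2394 ≈ 1.2611)
(r + (34 + 17))**2 = (3019/2394 + (34 + 17))**2 = (3019/2394 + 51)**2 = (125113/2394)**2 = 15653262769/5731236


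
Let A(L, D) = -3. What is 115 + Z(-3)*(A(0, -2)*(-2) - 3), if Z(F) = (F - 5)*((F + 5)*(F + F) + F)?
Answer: 475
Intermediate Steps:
Z(F) = (-5 + F)*(F + 2*F*(5 + F)) (Z(F) = (-5 + F)*((5 + F)*(2*F) + F) = (-5 + F)*(2*F*(5 + F) + F) = (-5 + F)*(F + 2*F*(5 + F)))
115 + Z(-3)*(A(0, -2)*(-2) - 3) = 115 + (-3*(-55 - 3 + 2*(-3)²))*(-3*(-2) - 3) = 115 + (-3*(-55 - 3 + 2*9))*(6 - 3) = 115 - 3*(-55 - 3 + 18)*3 = 115 - 3*(-40)*3 = 115 + 120*3 = 115 + 360 = 475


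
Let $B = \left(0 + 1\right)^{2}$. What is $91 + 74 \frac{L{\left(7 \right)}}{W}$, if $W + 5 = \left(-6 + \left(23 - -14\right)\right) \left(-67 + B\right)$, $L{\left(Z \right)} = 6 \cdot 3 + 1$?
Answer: $\frac{185235}{2051} \approx 90.314$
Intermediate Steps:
$L{\left(Z \right)} = 19$ ($L{\left(Z \right)} = 18 + 1 = 19$)
$B = 1$ ($B = 1^{2} = 1$)
$W = -2051$ ($W = -5 + \left(-6 + \left(23 - -14\right)\right) \left(-67 + 1\right) = -5 + \left(-6 + \left(23 + 14\right)\right) \left(-66\right) = -5 + \left(-6 + 37\right) \left(-66\right) = -5 + 31 \left(-66\right) = -5 - 2046 = -2051$)
$91 + 74 \frac{L{\left(7 \right)}}{W} = 91 + 74 \frac{19}{-2051} = 91 + 74 \cdot 19 \left(- \frac{1}{2051}\right) = 91 + 74 \left(- \frac{19}{2051}\right) = 91 - \frac{1406}{2051} = \frac{185235}{2051}$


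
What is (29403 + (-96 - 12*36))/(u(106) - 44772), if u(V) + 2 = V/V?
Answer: -28875/44773 ≈ -0.64492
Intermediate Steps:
u(V) = -1 (u(V) = -2 + V/V = -2 + 1 = -1)
(29403 + (-96 - 12*36))/(u(106) - 44772) = (29403 + (-96 - 12*36))/(-1 - 44772) = (29403 + (-96 - 432))/(-44773) = (29403 - 528)*(-1/44773) = 28875*(-1/44773) = -28875/44773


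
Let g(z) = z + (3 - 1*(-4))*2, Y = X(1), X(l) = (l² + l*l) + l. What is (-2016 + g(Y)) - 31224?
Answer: -33223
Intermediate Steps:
X(l) = l + 2*l² (X(l) = (l² + l²) + l = 2*l² + l = l + 2*l²)
Y = 3 (Y = 1*(1 + 2*1) = 1*(1 + 2) = 1*3 = 3)
g(z) = 14 + z (g(z) = z + (3 + 4)*2 = z + 7*2 = z + 14 = 14 + z)
(-2016 + g(Y)) - 31224 = (-2016 + (14 + 3)) - 31224 = (-2016 + 17) - 31224 = -1999 - 31224 = -33223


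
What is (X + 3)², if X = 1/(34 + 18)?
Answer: 24649/2704 ≈ 9.1158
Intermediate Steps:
X = 1/52 ≈ 0.019231
(X + 3)² = (1/52 + 3)² = (157/52)² = 24649/2704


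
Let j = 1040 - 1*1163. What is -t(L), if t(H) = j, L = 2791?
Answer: 123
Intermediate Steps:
j = -123 (j = 1040 - 1163 = -123)
t(H) = -123
-t(L) = -1*(-123) = 123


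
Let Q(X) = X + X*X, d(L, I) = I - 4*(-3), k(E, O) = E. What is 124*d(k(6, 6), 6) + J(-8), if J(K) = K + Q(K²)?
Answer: 6384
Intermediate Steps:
d(L, I) = 12 + I (d(L, I) = I + 12 = 12 + I)
Q(X) = X + X²
J(K) = K + K²*(1 + K²)
124*d(k(6, 6), 6) + J(-8) = 124*(12 + 6) - 8*(1 - 8 + (-8)³) = 124*18 - 8*(1 - 8 - 512) = 2232 - 8*(-519) = 2232 + 4152 = 6384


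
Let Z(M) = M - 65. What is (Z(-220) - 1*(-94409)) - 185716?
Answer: -91592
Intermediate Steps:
Z(M) = -65 + M
(Z(-220) - 1*(-94409)) - 185716 = ((-65 - 220) - 1*(-94409)) - 185716 = (-285 + 94409) - 185716 = 94124 - 185716 = -91592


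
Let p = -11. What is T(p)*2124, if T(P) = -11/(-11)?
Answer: 2124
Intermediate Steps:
T(P) = 1 (T(P) = -11*(-1/11) = 1)
T(p)*2124 = 1*2124 = 2124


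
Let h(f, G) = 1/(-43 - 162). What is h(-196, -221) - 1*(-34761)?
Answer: 7126004/205 ≈ 34761.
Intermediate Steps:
h(f, G) = -1/205 (h(f, G) = 1/(-205) = -1/205)
h(-196, -221) - 1*(-34761) = -1/205 - 1*(-34761) = -1/205 + 34761 = 7126004/205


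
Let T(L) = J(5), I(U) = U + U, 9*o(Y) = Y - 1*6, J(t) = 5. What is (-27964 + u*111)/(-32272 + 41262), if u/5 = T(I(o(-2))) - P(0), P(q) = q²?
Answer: -25189/8990 ≈ -2.8019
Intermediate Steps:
o(Y) = -⅔ + Y/9 (o(Y) = (Y - 1*6)/9 = (Y - 6)/9 = (-6 + Y)/9 = -⅔ + Y/9)
I(U) = 2*U
T(L) = 5
u = 25 (u = 5*(5 - 1*0²) = 5*(5 - 1*0) = 5*(5 + 0) = 5*5 = 25)
(-27964 + u*111)/(-32272 + 41262) = (-27964 + 25*111)/(-32272 + 41262) = (-27964 + 2775)/8990 = -25189*1/8990 = -25189/8990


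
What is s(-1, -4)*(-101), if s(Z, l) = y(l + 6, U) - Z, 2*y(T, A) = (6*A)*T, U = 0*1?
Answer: -101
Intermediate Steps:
U = 0
y(T, A) = 3*A*T (y(T, A) = ((6*A)*T)/2 = (6*A*T)/2 = 3*A*T)
s(Z, l) = -Z (s(Z, l) = 3*0*(l + 6) - Z = 3*0*(6 + l) - Z = 0 - Z = -Z)
s(-1, -4)*(-101) = -1*(-1)*(-101) = 1*(-101) = -101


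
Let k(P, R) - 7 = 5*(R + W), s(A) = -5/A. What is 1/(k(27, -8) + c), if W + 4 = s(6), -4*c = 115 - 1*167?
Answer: -6/265 ≈ -0.022642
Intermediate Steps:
c = 13 (c = -(115 - 1*167)/4 = -(115 - 167)/4 = -¼*(-52) = 13)
W = -29/6 (W = -4 - 5/6 = -4 - 5*⅙ = -4 - ⅚ = -29/6 ≈ -4.8333)
k(P, R) = -103/6 + 5*R (k(P, R) = 7 + 5*(R - 29/6) = 7 + 5*(-29/6 + R) = 7 + (-145/6 + 5*R) = -103/6 + 5*R)
1/(k(27, -8) + c) = 1/((-103/6 + 5*(-8)) + 13) = 1/((-103/6 - 40) + 13) = 1/(-343/6 + 13) = 1/(-265/6) = -6/265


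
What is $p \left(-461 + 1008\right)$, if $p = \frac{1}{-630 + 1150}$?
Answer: $\frac{547}{520} \approx 1.0519$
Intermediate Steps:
$p = \frac{1}{520} \approx 0.0019231$
$p \left(-461 + 1008\right) = \frac{-461 + 1008}{520} = \frac{1}{520} \cdot 547 = \frac{547}{520}$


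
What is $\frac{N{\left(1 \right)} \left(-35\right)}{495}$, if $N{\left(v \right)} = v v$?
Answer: $- \frac{7}{99} \approx -0.070707$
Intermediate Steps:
$N{\left(v \right)} = v^{2}$
$\frac{N{\left(1 \right)} \left(-35\right)}{495} = \frac{1^{2} \left(-35\right)}{495} = 1 \left(-35\right) \frac{1}{495} = \left(-35\right) \frac{1}{495} = - \frac{7}{99}$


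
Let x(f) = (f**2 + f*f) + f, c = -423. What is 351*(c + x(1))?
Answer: -147420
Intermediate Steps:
x(f) = f + 2*f**2 (x(f) = (f**2 + f**2) + f = 2*f**2 + f = f + 2*f**2)
351*(c + x(1)) = 351*(-423 + 1*(1 + 2*1)) = 351*(-423 + 1*(1 + 2)) = 351*(-423 + 1*3) = 351*(-423 + 3) = 351*(-420) = -147420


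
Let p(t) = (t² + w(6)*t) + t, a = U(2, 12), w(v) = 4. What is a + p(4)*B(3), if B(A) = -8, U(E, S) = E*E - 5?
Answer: -289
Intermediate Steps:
U(E, S) = -5 + E² (U(E, S) = E² - 5 = -5 + E²)
a = -1 (a = -5 + 2² = -5 + 4 = -1)
p(t) = t² + 5*t (p(t) = (t² + 4*t) + t = t² + 5*t)
a + p(4)*B(3) = -1 + (4*(5 + 4))*(-8) = -1 + (4*9)*(-8) = -1 + 36*(-8) = -1 - 288 = -289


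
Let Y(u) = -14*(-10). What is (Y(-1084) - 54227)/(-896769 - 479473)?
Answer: 54087/1376242 ≈ 0.039301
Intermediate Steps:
Y(u) = 140
(Y(-1084) - 54227)/(-896769 - 479473) = (140 - 54227)/(-896769 - 479473) = -54087/(-1376242) = -54087*(-1/1376242) = 54087/1376242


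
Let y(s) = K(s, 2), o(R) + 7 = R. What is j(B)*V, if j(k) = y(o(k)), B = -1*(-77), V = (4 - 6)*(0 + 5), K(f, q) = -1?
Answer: 10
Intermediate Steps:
o(R) = -7 + R
V = -10 (V = -2*5 = -10)
B = 77
y(s) = -1
j(k) = -1
j(B)*V = -1*(-10) = 10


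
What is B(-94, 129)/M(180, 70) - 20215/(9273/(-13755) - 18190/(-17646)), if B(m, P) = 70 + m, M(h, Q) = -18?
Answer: -144308356691/2546238 ≈ -56675.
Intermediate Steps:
B(-94, 129)/M(180, 70) - 20215/(9273/(-13755) - 18190/(-17646)) = (70 - 94)/(-18) - 20215/(9273/(-13755) - 18190/(-17646)) = -24*(-1/18) - 20215/(9273*(-1/13755) - 18190*(-1/17646)) = 4/3 - 20215/(-3091/4585 + 535/519) = 4/3 - 20215/848746/2379615 = 4/3 - 20215*2379615/848746 = 4/3 - 48103917225/848746 = -144308356691/2546238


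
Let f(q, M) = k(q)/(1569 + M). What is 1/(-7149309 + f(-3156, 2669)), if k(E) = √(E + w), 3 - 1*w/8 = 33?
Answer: -10700516149583/76501296412859088430 - 2119*I*√849/229503889238577265290 ≈ -1.3987e-7 - 2.6903e-16*I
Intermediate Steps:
w = -240 (w = 24 - 8*33 = 24 - 264 = -240)
k(E) = √(-240 + E) (k(E) = √(E - 240) = √(-240 + E))
f(q, M) = √(-240 + q)/(1569 + M)
1/(-7149309 + f(-3156, 2669)) = 1/(-7149309 + √(-240 - 3156)/(1569 + 2669)) = 1/(-7149309 + √(-3396)/4238) = 1/(-7149309 + (2*I*√849)*(1/4238)) = 1/(-7149309 + I*√849/2119)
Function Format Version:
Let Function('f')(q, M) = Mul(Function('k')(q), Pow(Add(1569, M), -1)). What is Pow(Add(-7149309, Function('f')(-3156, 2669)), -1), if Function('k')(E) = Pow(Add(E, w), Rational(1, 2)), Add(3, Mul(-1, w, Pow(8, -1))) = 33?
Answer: Add(Rational(-10700516149583, 76501296412859088430), Mul(Rational(-2119, 229503889238577265290), I, Pow(849, Rational(1, 2)))) ≈ Add(-1.3987e-7, Mul(-2.6903e-16, I))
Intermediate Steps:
w = -240 (w = Add(24, Mul(-8, 33)) = Add(24, -264) = -240)
Function('k')(E) = Pow(Add(-240, E), Rational(1, 2)) (Function('k')(E) = Pow(Add(E, -240), Rational(1, 2)) = Pow(Add(-240, E), Rational(1, 2)))
Function('f')(q, M) = Mul(Pow(Add(-240, q), Rational(1, 2)), Pow(Add(1569, M), -1))
Pow(Add(-7149309, Function('f')(-3156, 2669)), -1) = Pow(Add(-7149309, Mul(Pow(Add(-240, -3156), Rational(1, 2)), Pow(Add(1569, 2669), -1))), -1) = Pow(Add(-7149309, Mul(Pow(-3396, Rational(1, 2)), Pow(4238, -1))), -1) = Pow(Add(-7149309, Mul(Mul(2, I, Pow(849, Rational(1, 2))), Rational(1, 4238))), -1) = Pow(Add(-7149309, Mul(Rational(1, 2119), I, Pow(849, Rational(1, 2)))), -1)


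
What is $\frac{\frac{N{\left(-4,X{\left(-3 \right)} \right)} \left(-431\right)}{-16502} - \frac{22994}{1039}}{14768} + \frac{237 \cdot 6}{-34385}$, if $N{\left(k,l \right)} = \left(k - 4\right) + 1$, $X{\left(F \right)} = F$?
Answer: $- \frac{2208366000267}{51517661128160} \approx -0.042866$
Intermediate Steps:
$N{\left(k,l \right)} = -3 + k$ ($N{\left(k,l \right)} = \left(-4 + k\right) + 1 = -3 + k$)
$\frac{\frac{N{\left(-4,X{\left(-3 \right)} \right)} \left(-431\right)}{-16502} - \frac{22994}{1039}}{14768} + \frac{237 \cdot 6}{-34385} = \frac{\frac{\left(-3 - 4\right) \left(-431\right)}{-16502} - \frac{22994}{1039}}{14768} + \frac{237 \cdot 6}{-34385} = \left(\left(-7\right) \left(-431\right) \left(- \frac{1}{16502}\right) - \frac{22994}{1039}\right) \frac{1}{14768} + 1422 \left(- \frac{1}{34385}\right) = \left(3017 \left(- \frac{1}{16502}\right) - \frac{22994}{1039}\right) \frac{1}{14768} - \frac{1422}{34385} = \left(- \frac{3017}{16502} - \frac{22994}{1039}\right) \frac{1}{14768} - \frac{1422}{34385} = \left(- \frac{382581651}{17145578}\right) \frac{1}{14768} - \frac{1422}{34385} = - \frac{382581651}{253205895904} - \frac{1422}{34385} = - \frac{2208366000267}{51517661128160}$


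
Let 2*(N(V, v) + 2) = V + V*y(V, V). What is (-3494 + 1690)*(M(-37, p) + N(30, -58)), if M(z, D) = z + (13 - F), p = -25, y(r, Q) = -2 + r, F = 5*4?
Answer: -701756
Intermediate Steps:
F = 20
N(V, v) = -2 + V/2 + V*(-2 + V)/2 (N(V, v) = -2 + (V + V*(-2 + V))/2 = -2 + (V/2 + V*(-2 + V)/2) = -2 + V/2 + V*(-2 + V)/2)
M(z, D) = -7 + z (M(z, D) = z + (13 - 1*20) = z + (13 - 20) = z - 7 = -7 + z)
(-3494 + 1690)*(M(-37, p) + N(30, -58)) = (-3494 + 1690)*((-7 - 37) + (-2 + (½)*30² - ½*30)) = -1804*(-44 + (-2 + (½)*900 - 15)) = -1804*(-44 + (-2 + 450 - 15)) = -1804*(-44 + 433) = -1804*389 = -701756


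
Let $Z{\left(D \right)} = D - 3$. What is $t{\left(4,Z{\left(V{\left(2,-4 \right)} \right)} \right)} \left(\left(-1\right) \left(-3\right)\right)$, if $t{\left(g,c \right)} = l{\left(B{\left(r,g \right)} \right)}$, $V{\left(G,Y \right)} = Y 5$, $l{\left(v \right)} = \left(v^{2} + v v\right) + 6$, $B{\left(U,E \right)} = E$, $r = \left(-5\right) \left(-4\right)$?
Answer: $114$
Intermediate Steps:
$r = 20$
$l{\left(v \right)} = 6 + 2 v^{2}$ ($l{\left(v \right)} = \left(v^{2} + v^{2}\right) + 6 = 2 v^{2} + 6 = 6 + 2 v^{2}$)
$V{\left(G,Y \right)} = 5 Y$
$Z{\left(D \right)} = -3 + D$
$t{\left(g,c \right)} = 6 + 2 g^{2}$
$t{\left(4,Z{\left(V{\left(2,-4 \right)} \right)} \right)} \left(\left(-1\right) \left(-3\right)\right) = \left(6 + 2 \cdot 4^{2}\right) \left(\left(-1\right) \left(-3\right)\right) = \left(6 + 2 \cdot 16\right) 3 = \left(6 + 32\right) 3 = 38 \cdot 3 = 114$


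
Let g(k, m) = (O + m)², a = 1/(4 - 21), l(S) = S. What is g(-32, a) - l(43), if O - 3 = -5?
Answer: -11202/289 ≈ -38.761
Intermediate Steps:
O = -2 (O = 3 - 5 = -2)
a = -1/17 (a = 1/(-17) = -1/17 ≈ -0.058824)
g(k, m) = (-2 + m)²
g(-32, a) - l(43) = (-2 - 1/17)² - 1*43 = (-35/17)² - 43 = 1225/289 - 43 = -11202/289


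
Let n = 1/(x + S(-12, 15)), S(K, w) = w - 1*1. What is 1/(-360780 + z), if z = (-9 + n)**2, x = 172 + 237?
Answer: -178929/64539518984 ≈ -2.7724e-6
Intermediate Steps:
x = 409
S(K, w) = -1 + w (S(K, w) = w - 1 = -1 + w)
n = 1/423 (n = 1/(409 + (-1 + 15)) = 1/(409 + 14) = 1/423 ≈ 0.0023641)
z = 14485636/178929 (z = (-9 + 1/423)**2 = (-3806/423)**2 = 14485636/178929 ≈ 80.957)
1/(-360780 + z) = 1/(-360780 + 14485636/178929) = 1/(-64539518984/178929) = -178929/64539518984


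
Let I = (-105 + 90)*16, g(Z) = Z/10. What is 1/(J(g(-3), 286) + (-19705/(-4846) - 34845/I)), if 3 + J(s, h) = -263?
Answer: -38768/4526019 ≈ -0.0085656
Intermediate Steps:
g(Z) = Z/10 (g(Z) = Z*(⅒) = Z/10)
I = -240 (I = -15*16 = -240)
J(s, h) = -266 (J(s, h) = -3 - 263 = -266)
1/(J(g(-3), 286) + (-19705/(-4846) - 34845/I)) = 1/(-266 + (-19705/(-4846) - 34845/(-240))) = 1/(-266 + (-19705*(-1/4846) - 34845*(-1/240))) = 1/(-266 + (19705/4846 + 2323/16)) = 1/(-266 + 5786269/38768) = 1/(-4526019/38768) = -38768/4526019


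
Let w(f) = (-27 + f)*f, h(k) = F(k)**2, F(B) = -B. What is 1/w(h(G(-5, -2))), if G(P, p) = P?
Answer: -1/50 ≈ -0.020000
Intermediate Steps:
h(k) = k**2 (h(k) = (-k)**2 = k**2)
w(f) = f*(-27 + f)
1/w(h(G(-5, -2))) = 1/((-5)**2*(-27 + (-5)**2)) = 1/(25*(-27 + 25)) = 1/(25*(-2)) = 1/(-50) = -1/50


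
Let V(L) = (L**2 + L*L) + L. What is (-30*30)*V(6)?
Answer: -70200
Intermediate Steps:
V(L) = L + 2*L**2 (V(L) = (L**2 + L**2) + L = 2*L**2 + L = L + 2*L**2)
(-30*30)*V(6) = (-30*30)*(6*(1 + 2*6)) = -5400*(1 + 12) = -5400*13 = -900*78 = -70200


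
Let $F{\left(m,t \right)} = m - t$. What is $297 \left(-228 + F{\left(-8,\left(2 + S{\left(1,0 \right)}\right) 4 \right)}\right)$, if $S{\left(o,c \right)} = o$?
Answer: $-73656$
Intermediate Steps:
$297 \left(-228 + F{\left(-8,\left(2 + S{\left(1,0 \right)}\right) 4 \right)}\right) = 297 \left(-228 - \left(8 + \left(2 + 1\right) 4\right)\right) = 297 \left(-228 - \left(8 + 3 \cdot 4\right)\right) = 297 \left(-228 - 20\right) = 297 \left(-248\right) = -73656$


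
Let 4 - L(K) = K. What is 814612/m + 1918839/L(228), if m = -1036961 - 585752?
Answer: -3113907463295/363487712 ≈ -8566.8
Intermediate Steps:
L(K) = 4 - K
m = -1622713
814612/m + 1918839/L(228) = 814612/(-1622713) + 1918839/(4 - 1*228) = 814612*(-1/1622713) + 1918839/(4 - 228) = -814612/1622713 + 1918839/(-224) = -814612/1622713 + 1918839*(-1/224) = -814612/1622713 - 1918839/224 = -3113907463295/363487712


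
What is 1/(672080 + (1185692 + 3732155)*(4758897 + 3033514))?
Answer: 1/38321885731197 ≈ 2.6095e-14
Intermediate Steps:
1/(672080 + (1185692 + 3732155)*(4758897 + 3033514)) = 1/(672080 + 4917847*7792411) = 1/(672080 + 38321885059117) = 1/38321885731197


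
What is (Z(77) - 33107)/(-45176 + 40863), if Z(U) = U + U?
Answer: 32953/4313 ≈ 7.6404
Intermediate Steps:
Z(U) = 2*U
(Z(77) - 33107)/(-45176 + 40863) = (2*77 - 33107)/(-45176 + 40863) = (154 - 33107)/(-4313) = -32953*(-1/4313) = 32953/4313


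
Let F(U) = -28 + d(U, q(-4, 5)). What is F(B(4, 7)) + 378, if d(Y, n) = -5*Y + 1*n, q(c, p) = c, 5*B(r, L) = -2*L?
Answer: 360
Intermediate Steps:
B(r, L) = -2*L/5 (B(r, L) = (-2*L)/5 = -2*L/5)
d(Y, n) = n - 5*Y (d(Y, n) = -5*Y + n = n - 5*Y)
F(U) = -32 - 5*U (F(U) = -28 + (-4 - 5*U) = -32 - 5*U)
F(B(4, 7)) + 378 = (-32 - (-2)*7) + 378 = (-32 - 5*(-14/5)) + 378 = (-32 + 14) + 378 = -18 + 378 = 360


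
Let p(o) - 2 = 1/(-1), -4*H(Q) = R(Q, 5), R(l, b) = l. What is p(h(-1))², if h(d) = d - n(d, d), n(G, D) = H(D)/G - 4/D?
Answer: 1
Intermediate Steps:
H(Q) = -Q/4
n(G, D) = -4/D - D/(4*G) (n(G, D) = (-D/4)/G - 4/D = -D/(4*G) - 4/D = -4/D - D/(4*G))
h(d) = ¼ + d + 4/d (h(d) = d - (-4/d - d/(4*d)) = d - (-4/d - ¼) = d - (-¼ - 4/d) = d + (¼ + 4/d) = ¼ + d + 4/d)
p(o) = 1 (p(o) = 2 + 1/(-1) = 2 - 1 = 1)
p(h(-1))² = 1² = 1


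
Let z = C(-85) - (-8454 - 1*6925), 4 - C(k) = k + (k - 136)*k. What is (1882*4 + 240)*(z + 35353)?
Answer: 248855648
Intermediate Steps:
C(k) = 4 - k - k*(-136 + k) (C(k) = 4 - (k + (k - 136)*k) = 4 - (k + (-136 + k)*k) = 4 - (k + k*(-136 + k)) = 4 + (-k - k*(-136 + k)) = 4 - k - k*(-136 + k))
z = -3317 (z = (4 - 1*(-85)**2 + 135*(-85)) - (-8454 - 1*6925) = (4 - 1*7225 - 11475) - (-8454 - 6925) = (4 - 7225 - 11475) - 1*(-15379) = -18696 + 15379 = -3317)
(1882*4 + 240)*(z + 35353) = (1882*4 + 240)*(-3317 + 35353) = (7528 + 240)*32036 = 7768*32036 = 248855648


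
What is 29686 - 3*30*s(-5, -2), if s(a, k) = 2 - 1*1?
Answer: 29596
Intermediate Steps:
s(a, k) = 1 (s(a, k) = 2 - 1 = 1)
29686 - 3*30*s(-5, -2) = 29686 - 3*30 = 29686 - 90 = 29596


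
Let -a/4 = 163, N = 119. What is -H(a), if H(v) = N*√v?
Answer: -238*I*√163 ≈ -3038.6*I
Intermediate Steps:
a = -652 (a = -4*163 = -652)
H(v) = 119*√v
-H(a) = -119*√(-652) = -119*2*I*√163 = -238*I*√163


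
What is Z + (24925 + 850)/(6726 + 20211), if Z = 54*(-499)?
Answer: -725818627/26937 ≈ -26945.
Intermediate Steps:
Z = -26946
Z + (24925 + 850)/(6726 + 20211) = -26946 + (24925 + 850)/(6726 + 20211) = -26946 + 25775/26937 = -725818627/26937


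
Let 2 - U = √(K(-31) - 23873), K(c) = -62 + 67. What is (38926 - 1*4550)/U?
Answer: 4297/1492 + 12891*I*√663/1492 ≈ 2.88 + 222.47*I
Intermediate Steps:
K(c) = 5
U = 2 - 6*I*√663 (U = 2 - √(5 - 23873) = 2 - √(-23868) = 2 - 6*I*√663 ≈ 2.0 - 154.49*I)
(38926 - 1*4550)/U = (38926 - 1*4550)/(2 - 6*I*√663) = (38926 - 4550)/(2 - 6*I*√663) = 34376/(2 - 6*I*√663)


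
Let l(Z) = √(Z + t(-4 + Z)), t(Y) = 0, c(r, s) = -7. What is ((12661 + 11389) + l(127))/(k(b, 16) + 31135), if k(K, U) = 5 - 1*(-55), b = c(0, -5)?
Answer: 4810/6239 + √127/31195 ≈ 0.77132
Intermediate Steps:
b = -7
k(K, U) = 60 (k(K, U) = 5 + 55 = 60)
l(Z) = √Z (l(Z) = √(Z + 0) = √Z)
((12661 + 11389) + l(127))/(k(b, 16) + 31135) = ((12661 + 11389) + √127)/(60 + 31135) = (24050 + √127)/31195 = (24050 + √127)*(1/31195) = 4810/6239 + √127/31195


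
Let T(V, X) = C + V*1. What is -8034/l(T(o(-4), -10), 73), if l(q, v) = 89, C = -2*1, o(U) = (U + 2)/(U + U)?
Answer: -8034/89 ≈ -90.270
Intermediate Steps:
o(U) = (2 + U)/(2*U) (o(U) = (2 + U)/((2*U)) = (2 + U)*(1/(2*U)) = (2 + U)/(2*U))
C = -2
T(V, X) = -2 + V (T(V, X) = -2 + V*1 = -2 + V)
-8034/l(T(o(-4), -10), 73) = -8034/89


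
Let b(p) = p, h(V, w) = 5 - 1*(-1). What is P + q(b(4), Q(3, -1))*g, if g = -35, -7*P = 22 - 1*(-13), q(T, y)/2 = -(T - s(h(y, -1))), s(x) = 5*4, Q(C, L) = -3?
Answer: -1125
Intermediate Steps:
h(V, w) = 6 (h(V, w) = 5 + 1 = 6)
s(x) = 20
q(T, y) = 40 - 2*T (q(T, y) = 2*(-(T - 1*20)) = 2*(-(T - 20)) = 2*(-(-20 + T)) = 2*(20 - T) = 40 - 2*T)
P = -5 (P = -(22 - 1*(-13))/7 = -(22 + 13)/7 = -⅐*35 = -5)
P + q(b(4), Q(3, -1))*g = -5 + (40 - 2*4)*(-35) = -5 + (40 - 8)*(-35) = -5 + 32*(-35) = -5 - 1120 = -1125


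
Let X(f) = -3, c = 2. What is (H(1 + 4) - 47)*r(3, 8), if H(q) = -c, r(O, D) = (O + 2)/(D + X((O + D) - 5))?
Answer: -49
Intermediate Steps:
r(O, D) = (2 + O)/(-3 + D) (r(O, D) = (O + 2)/(D - 3) = (2 + O)/(-3 + D))
H(q) = -2 (H(q) = -1*2 = -2)
(H(1 + 4) - 47)*r(3, 8) = (-2 - 47)*((2 + 3)/(-3 + 8)) = -49*5/5 = -49*1 = -49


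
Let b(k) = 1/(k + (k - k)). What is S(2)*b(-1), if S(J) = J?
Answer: -2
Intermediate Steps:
b(k) = 1/k (b(k) = 1/(k + 0) = 1/k)
S(2)*b(-1) = 2/(-1) = 2*(-1) = -2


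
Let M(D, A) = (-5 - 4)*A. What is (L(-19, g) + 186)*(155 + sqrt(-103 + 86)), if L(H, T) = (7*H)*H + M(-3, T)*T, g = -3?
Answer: 407960 + 2632*I*sqrt(17) ≈ 4.0796e+5 + 10852.0*I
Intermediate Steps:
M(D, A) = -9*A
L(H, T) = -9*T**2 + 7*H**2 (L(H, T) = (7*H)*H + (-9*T)*T = 7*H**2 - 9*T**2 = -9*T**2 + 7*H**2)
(L(-19, g) + 186)*(155 + sqrt(-103 + 86)) = ((-9*(-3)**2 + 7*(-19)**2) + 186)*(155 + sqrt(-103 + 86)) = ((-9*9 + 7*361) + 186)*(155 + sqrt(-17)) = ((-81 + 2527) + 186)*(155 + I*sqrt(17)) = (2446 + 186)*(155 + I*sqrt(17)) = 2632*(155 + I*sqrt(17)) = 407960 + 2632*I*sqrt(17)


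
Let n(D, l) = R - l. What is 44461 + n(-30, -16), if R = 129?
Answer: 44606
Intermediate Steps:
n(D, l) = 129 - l
44461 + n(-30, -16) = 44461 + (129 - 1*(-16)) = 44461 + (129 + 16) = 44461 + 145 = 44606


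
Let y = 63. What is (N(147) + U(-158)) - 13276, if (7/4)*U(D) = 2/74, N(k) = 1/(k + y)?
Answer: -103154363/7770 ≈ -13276.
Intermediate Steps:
N(k) = 1/(63 + k) (N(k) = 1/(k + 63) = 1/(63 + k))
U(D) = 4/259 (U(D) = 4*(2/74)/7 = 4*(2*(1/74))/7 = (4/7)*(1/37) = 4/259)
(N(147) + U(-158)) - 13276 = (1/(63 + 147) + 4/259) - 13276 = (1/210 + 4/259) - 13276 = 157/7770 - 13276 = -103154363/7770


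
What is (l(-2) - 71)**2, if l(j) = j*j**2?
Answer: 6241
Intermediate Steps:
l(j) = j**3
(l(-2) - 71)**2 = ((-2)**3 - 71)**2 = (-8 - 71)**2 = (-79)**2 = 6241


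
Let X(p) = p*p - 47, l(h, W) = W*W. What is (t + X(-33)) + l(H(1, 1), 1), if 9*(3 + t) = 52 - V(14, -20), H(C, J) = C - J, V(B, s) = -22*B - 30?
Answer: 3250/3 ≈ 1083.3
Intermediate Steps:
V(B, s) = -30 - 22*B
l(h, W) = W**2
X(p) = -47 + p**2 (X(p) = p**2 - 47 = -47 + p**2)
t = 121/3 (t = -3 + (52 - (-30 - 22*14))/9 = -3 + (52 - (-30 - 308))/9 = -3 + (52 - 1*(-338))/9 = -3 + (52 + 338)/9 = -3 + (1/9)*390 = -3 + 130/3 = 121/3 ≈ 40.333)
(t + X(-33)) + l(H(1, 1), 1) = (121/3 + (-47 + (-33)**2)) + 1**2 = (121/3 + (-47 + 1089)) + 1 = (121/3 + 1042) + 1 = 3247/3 + 1 = 3250/3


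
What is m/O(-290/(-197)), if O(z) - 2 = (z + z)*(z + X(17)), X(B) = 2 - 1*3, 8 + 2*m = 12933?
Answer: 501606325/263116 ≈ 1906.4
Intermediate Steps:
m = 12925/2 (m = -4 + (1/2)*12933 = -4 + 12933/2 = 12925/2 ≈ 6462.5)
X(B) = -1 (X(B) = 2 - 3 = -1)
O(z) = 2 + 2*z*(-1 + z) (O(z) = 2 + (z + z)*(z - 1) = 2 + (2*z)*(-1 + z) = 2 + 2*z*(-1 + z))
m/O(-290/(-197)) = 12925/(2*(2 - (-580)/(-197) + 2*(-290/(-197))**2)) = 12925/(2*(2 - (-580)*(-1)/197 + 2*(-290*(-1/197))**2)) = 12925/(2*(2 - 2*290/197 + 2*(290/197)**2)) = 12925/(2*(2 - 580/197 + 2*(84100/38809))) = 12925/(2*(2 - 580/197 + 168200/38809)) = 12925/(2*(131558/38809)) = (12925/2)*(38809/131558) = 501606325/263116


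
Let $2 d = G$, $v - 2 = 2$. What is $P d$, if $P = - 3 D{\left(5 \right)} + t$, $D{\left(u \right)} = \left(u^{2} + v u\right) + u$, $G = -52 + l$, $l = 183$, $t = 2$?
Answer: $-9694$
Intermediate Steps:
$v = 4$ ($v = 2 + 2 = 4$)
$G = 131$ ($G = -52 + 183 = 131$)
$D{\left(u \right)} = u^{2} + 5 u$ ($D{\left(u \right)} = \left(u^{2} + 4 u\right) + u = u^{2} + 5 u$)
$d = \frac{131}{2}$ ($d = \frac{1}{2} \cdot 131 = \frac{131}{2} \approx 65.5$)
$P = -148$ ($P = - 3 \cdot 5 \left(5 + 5\right) + 2 = - 3 \cdot 5 \cdot 10 + 2 = \left(-3\right) 50 + 2 = -150 + 2 = -148$)
$P d = \left(-148\right) \frac{131}{2} = -9694$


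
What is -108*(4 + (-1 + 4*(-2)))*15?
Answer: 8100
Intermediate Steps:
-108*(4 + (-1 + 4*(-2)))*15 = -108*(4 + (-1 - 8))*15 = -108*(4 - 9)*15 = -108*(-5)*15 = -18*(-30)*15 = 540*15 = 8100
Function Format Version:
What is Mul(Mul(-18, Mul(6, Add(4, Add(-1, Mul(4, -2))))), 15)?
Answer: 8100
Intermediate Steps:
Mul(Mul(-18, Mul(6, Add(4, Add(-1, Mul(4, -2))))), 15) = Mul(Mul(-18, Mul(6, Add(4, Add(-1, -8)))), 15) = Mul(Mul(-18, Mul(6, Add(4, -9))), 15) = Mul(Mul(-18, Mul(6, -5)), 15) = Mul(Mul(-18, -30), 15) = Mul(540, 15) = 8100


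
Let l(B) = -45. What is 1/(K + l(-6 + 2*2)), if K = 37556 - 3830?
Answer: 1/33681 ≈ 2.9690e-5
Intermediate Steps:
K = 33726
1/(K + l(-6 + 2*2)) = 1/(33726 - 45) = 1/33681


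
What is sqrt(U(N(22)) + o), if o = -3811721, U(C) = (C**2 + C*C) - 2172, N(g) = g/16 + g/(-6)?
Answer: I*sqrt(2196796318)/24 ≈ 1952.9*I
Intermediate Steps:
N(g) = -5*g/48 (N(g) = g*(1/16) + g*(-1/6) = g/16 - g/6 = -5*g/48)
U(C) = -2172 + 2*C**2 (U(C) = (C**2 + C**2) - 2172 = 2*C**2 - 2172 = -2172 + 2*C**2)
sqrt(U(N(22)) + o) = sqrt((-2172 + 2*(-5/48*22)**2) - 3811721) = sqrt((-2172 + 2*(-55/24)**2) - 3811721) = sqrt((-2172 + 2*(3025/576)) - 3811721) = sqrt((-2172 + 3025/288) - 3811721) = sqrt(-622511/288 - 3811721) = sqrt(-1098398159/288) = I*sqrt(2196796318)/24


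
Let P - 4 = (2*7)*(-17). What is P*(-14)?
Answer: 3276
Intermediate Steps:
P = -234 (P = 4 + (2*7)*(-17) = 4 + 14*(-17) = 4 - 238 = -234)
P*(-14) = -234*(-14) = 3276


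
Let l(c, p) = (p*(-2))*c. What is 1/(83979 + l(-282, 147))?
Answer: 1/166887 ≈ 5.9921e-6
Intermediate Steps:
l(c, p) = -2*c*p (l(c, p) = (-2*p)*c = -2*c*p)
1/(83979 + l(-282, 147)) = 1/(83979 - 2*(-282)*147) = 1/(83979 + 82908) = 1/166887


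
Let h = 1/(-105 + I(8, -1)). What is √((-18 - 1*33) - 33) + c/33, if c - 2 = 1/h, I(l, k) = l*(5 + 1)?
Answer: -5/3 + 2*I*√21 ≈ -1.6667 + 9.1651*I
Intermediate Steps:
I(l, k) = 6*l (I(l, k) = l*6 = 6*l)
h = -1/57 (h = 1/(-105 + 6*8) = 1/(-105 + 48) = 1/(-57) = -1/57 ≈ -0.017544)
c = -55 (c = 2 + 1/(-1/57) = 2 - 57 = -55)
√((-18 - 1*33) - 33) + c/33 = √((-18 - 1*33) - 33) - 55/33 = √((-18 - 33) - 33) + (1/33)*(-55) = √(-51 - 33) - 5/3 = √(-84) - 5/3 = 2*I*√21 - 5/3 = -5/3 + 2*I*√21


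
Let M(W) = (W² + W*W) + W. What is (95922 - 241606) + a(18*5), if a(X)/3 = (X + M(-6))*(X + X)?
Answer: -61444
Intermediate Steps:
M(W) = W + 2*W² (M(W) = (W² + W²) + W = 2*W² + W = W + 2*W²)
a(X) = 6*X*(66 + X) (a(X) = 3*((X - 6*(1 + 2*(-6)))*(X + X)) = 3*((X - 6*(1 - 12))*(2*X)) = 3*((X - 6*(-11))*(2*X)) = 3*((X + 66)*(2*X)) = 3*((66 + X)*(2*X)) = 3*(2*X*(66 + X)) = 6*X*(66 + X))
(95922 - 241606) + a(18*5) = (95922 - 241606) + 6*(18*5)*(66 + 18*5) = -145684 + 6*90*(66 + 90) = -145684 + 6*90*156 = -145684 + 84240 = -61444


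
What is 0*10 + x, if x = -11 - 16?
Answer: -27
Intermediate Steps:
x = -27
0*10 + x = 0*10 - 27 = 0 - 27 = -27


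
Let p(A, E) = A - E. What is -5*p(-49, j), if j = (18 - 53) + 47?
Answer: 305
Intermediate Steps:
j = 12 (j = -35 + 47 = 12)
-5*p(-49, j) = -5*(-49 - 1*12) = -5*(-49 - 12) = -5*(-61) = 305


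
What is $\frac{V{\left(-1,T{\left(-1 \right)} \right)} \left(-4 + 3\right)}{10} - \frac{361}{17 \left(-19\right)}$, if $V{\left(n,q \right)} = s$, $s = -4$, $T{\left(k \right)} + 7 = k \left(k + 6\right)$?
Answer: $\frac{129}{85} \approx 1.5176$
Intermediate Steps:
$T{\left(k \right)} = -7 + k \left(6 + k\right)$ ($T{\left(k \right)} = -7 + k \left(k + 6\right) = -7 + k \left(6 + k\right)$)
$V{\left(n,q \right)} = -4$
$\frac{V{\left(-1,T{\left(-1 \right)} \right)} \left(-4 + 3\right)}{10} - \frac{361}{17 \left(-19\right)} = \frac{\left(-4\right) \left(-4 + 3\right)}{10} - \frac{361}{17 \left(-19\right)} = \left(-4\right) \left(-1\right) \frac{1}{10} - \frac{361}{-323} = 4 \cdot \frac{1}{10} - - \frac{19}{17} = \frac{2}{5} + \frac{19}{17} = \frac{129}{85}$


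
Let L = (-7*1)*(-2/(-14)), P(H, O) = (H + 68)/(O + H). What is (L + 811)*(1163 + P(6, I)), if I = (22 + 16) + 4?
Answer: 3773115/4 ≈ 9.4328e+5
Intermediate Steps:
I = 42 (I = 38 + 4 = 42)
P(H, O) = (68 + H)/(H + O)
L = -1 (L = -(-14)*(-1)/14 = -7*⅐ = -1)
(L + 811)*(1163 + P(6, I)) = (-1 + 811)*(1163 + (68 + 6)/(6 + 42)) = 810*(1163 + 74/48) = 810*(1163 + (1/48)*74) = 810*(1163 + 37/24) = 810*(27949/24) = 3773115/4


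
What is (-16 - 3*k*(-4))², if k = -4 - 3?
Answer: 10000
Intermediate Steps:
k = -7
(-16 - 3*k*(-4))² = (-16 - 3*(-7)*(-4))² = (-16 + 21*(-4))² = (-16 - 84)² = (-100)² = 10000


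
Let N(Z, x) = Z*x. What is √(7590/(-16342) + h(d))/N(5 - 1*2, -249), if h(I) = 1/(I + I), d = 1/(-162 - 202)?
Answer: -I*√12182282807/6103737 ≈ -0.018083*I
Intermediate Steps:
d = -1/364 (d = 1/(-364) = -1/364 ≈ -0.0027473)
h(I) = 1/(2*I)
√(7590/(-16342) + h(d))/N(5 - 1*2, -249) = √(7590/(-16342) + 1/(2*(-1/364)))/(((5 - 1*2)*(-249))) = √(7590*(-1/16342) + (½)*(-364))/(((5 - 2)*(-249))) = √(-3795/8171 - 182)/((3*(-249))) = √(-1490917/8171)/(-747) = (I*√12182282807/8171)*(-1/747) = -I*√12182282807/6103737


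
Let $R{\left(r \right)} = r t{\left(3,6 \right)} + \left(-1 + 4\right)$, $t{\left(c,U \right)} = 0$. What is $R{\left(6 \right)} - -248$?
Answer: $251$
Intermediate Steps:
$R{\left(r \right)} = 3$ ($R{\left(r \right)} = r 0 + \left(-1 + 4\right) = 0 + 3 = 3$)
$R{\left(6 \right)} - -248 = 3 - -248 = 3 + 248 = 251$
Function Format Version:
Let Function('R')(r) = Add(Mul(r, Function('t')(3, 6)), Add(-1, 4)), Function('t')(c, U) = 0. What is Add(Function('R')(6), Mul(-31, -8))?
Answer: 251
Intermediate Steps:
Function('R')(r) = 3 (Function('R')(r) = Add(Mul(r, 0), Add(-1, 4)) = Add(0, 3) = 3)
Add(Function('R')(6), Mul(-31, -8)) = Add(3, Mul(-31, -8)) = Add(3, 248) = 251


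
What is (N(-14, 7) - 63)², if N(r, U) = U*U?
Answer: 196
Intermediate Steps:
N(r, U) = U²
(N(-14, 7) - 63)² = (7² - 63)² = (49 - 63)² = (-14)² = 196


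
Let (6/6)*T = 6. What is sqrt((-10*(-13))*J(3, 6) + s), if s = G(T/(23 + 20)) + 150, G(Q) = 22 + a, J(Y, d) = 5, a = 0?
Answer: sqrt(822) ≈ 28.671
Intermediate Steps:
T = 6
G(Q) = 22 (G(Q) = 22 + 0 = 22)
s = 172 (s = 22 + 150 = 172)
sqrt((-10*(-13))*J(3, 6) + s) = sqrt(-10*(-13)*5 + 172) = sqrt(130*5 + 172) = sqrt(650 + 172) = sqrt(822)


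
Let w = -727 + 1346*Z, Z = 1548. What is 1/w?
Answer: 1/2082881 ≈ 4.8010e-7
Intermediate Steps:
w = 2082881 (w = -727 + 1346*1548 = -727 + 2083608 = 2082881)
1/w = 1/2082881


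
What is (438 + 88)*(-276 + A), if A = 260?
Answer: -8416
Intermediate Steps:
(438 + 88)*(-276 + A) = (438 + 88)*(-276 + 260) = 526*(-16) = -8416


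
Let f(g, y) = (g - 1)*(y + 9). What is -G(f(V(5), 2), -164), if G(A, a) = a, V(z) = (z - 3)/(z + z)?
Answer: 164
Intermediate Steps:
V(z) = (-3 + z)/(2*z) (V(z) = (-3 + z)/((2*z)) = (-3 + z)*(1/(2*z)) = (-3 + z)/(2*z))
f(g, y) = (-1 + g)*(9 + y)
-G(f(V(5), 2), -164) = -1*(-164) = 164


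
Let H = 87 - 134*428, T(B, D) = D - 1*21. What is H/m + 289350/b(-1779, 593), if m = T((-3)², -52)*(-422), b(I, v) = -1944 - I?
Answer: -594877655/338866 ≈ -1755.5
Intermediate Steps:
T(B, D) = -21 + D (T(B, D) = D - 21 = -21 + D)
H = -57265 (H = 87 - 57352 = -57265)
m = 30806 (m = (-21 - 52)*(-422) = -73*(-422) = 30806)
H/m + 289350/b(-1779, 593) = -57265/30806 + 289350/(-1944 - 1*(-1779)) = -57265*1/30806 + 289350/(-1944 + 1779) = -57265/30806 + 289350/(-165) = -57265/30806 + 289350*(-1/165) = -57265/30806 - 19290/11 = -594877655/338866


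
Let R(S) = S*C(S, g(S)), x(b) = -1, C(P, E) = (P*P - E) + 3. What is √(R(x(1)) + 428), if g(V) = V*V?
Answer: 5*√17 ≈ 20.616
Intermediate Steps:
g(V) = V²
C(P, E) = 3 + P² - E (C(P, E) = (P² - E) + 3 = 3 + P² - E)
R(S) = 3*S (R(S) = S*(3 + S² - S²) = S*3 = 3*S)
√(R(x(1)) + 428) = √(3*(-1) + 428) = √(-3 + 428) = √425 = 5*√17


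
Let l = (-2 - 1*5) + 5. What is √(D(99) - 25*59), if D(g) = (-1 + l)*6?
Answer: I*√1493 ≈ 38.639*I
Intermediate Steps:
l = -2 (l = (-2 - 5) + 5 = -7 + 5 = -2)
D(g) = -18 (D(g) = (-1 - 2)*6 = -3*6 = -18)
√(D(99) - 25*59) = √(-18 - 25*59) = √(-18 - 1475) = √(-1493) = I*√1493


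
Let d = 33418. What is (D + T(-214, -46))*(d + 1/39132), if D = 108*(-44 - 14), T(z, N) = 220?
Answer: -1975954610447/9783 ≈ -2.0198e+8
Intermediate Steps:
D = -6264 (D = 108*(-58) = -6264)
(D + T(-214, -46))*(d + 1/39132) = (-6264 + 220)*(33418 + 1/39132) = -6044*(33418 + 1/39132) = -6044*1307713177/39132 = -1975954610447/9783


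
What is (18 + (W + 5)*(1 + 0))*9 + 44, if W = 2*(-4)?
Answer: 179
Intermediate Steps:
W = -8
(18 + (W + 5)*(1 + 0))*9 + 44 = (18 + (-8 + 5)*(1 + 0))*9 + 44 = (18 - 3*1)*9 + 44 = (18 - 3)*9 + 44 = 15*9 + 44 = 135 + 44 = 179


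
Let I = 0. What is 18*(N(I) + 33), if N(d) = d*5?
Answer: 594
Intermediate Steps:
N(d) = 5*d
18*(N(I) + 33) = 18*(5*0 + 33) = 18*(0 + 33) = 18*33 = 594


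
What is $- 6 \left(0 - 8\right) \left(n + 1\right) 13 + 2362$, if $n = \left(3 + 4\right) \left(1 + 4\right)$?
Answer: $24826$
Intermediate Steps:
$n = 35$ ($n = 7 \cdot 5 = 35$)
$- 6 \left(0 - 8\right) \left(n + 1\right) 13 + 2362 = - 6 \left(0 - 8\right) \left(35 + 1\right) 13 + 2362 = - 6 \left(\left(-8\right) 36\right) 13 + 2362 = \left(-6\right) \left(-288\right) 13 + 2362 = 1728 \cdot 13 + 2362 = 22464 + 2362 = 24826$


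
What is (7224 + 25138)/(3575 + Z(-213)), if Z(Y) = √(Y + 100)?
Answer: 57847075/6390369 - 16181*I*√113/6390369 ≈ 9.0522 - 0.026917*I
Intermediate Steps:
Z(Y) = √(100 + Y)
(7224 + 25138)/(3575 + Z(-213)) = (7224 + 25138)/(3575 + √(100 - 213)) = 32362/(3575 + √(-113)) = 32362/(3575 + I*√113)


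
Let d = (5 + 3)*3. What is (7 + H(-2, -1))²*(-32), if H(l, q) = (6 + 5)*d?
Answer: -2350112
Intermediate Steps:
d = 24 (d = 8*3 = 24)
H(l, q) = 264 (H(l, q) = (6 + 5)*24 = 11*24 = 264)
(7 + H(-2, -1))²*(-32) = (7 + 264)²*(-32) = 271²*(-32) = 73441*(-32) = -2350112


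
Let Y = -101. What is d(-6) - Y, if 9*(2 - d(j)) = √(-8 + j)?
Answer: 103 - I*√14/9 ≈ 103.0 - 0.41574*I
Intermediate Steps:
d(j) = 2 - √(-8 + j)/9
d(-6) - Y = (2 - √(-8 - 6)/9) - 1*(-101) = (2 - I*√14/9) + 101 = 103 - I*√14/9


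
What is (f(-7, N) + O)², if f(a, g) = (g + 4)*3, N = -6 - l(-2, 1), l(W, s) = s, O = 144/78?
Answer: 8649/169 ≈ 51.177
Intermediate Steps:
O = 24/13 (O = 144*(1/78) = 24/13 ≈ 1.8462)
N = -7 (N = -6 - 1*1 = -6 - 1 = -7)
f(a, g) = 12 + 3*g (f(a, g) = (4 + g)*3 = 12 + 3*g)
(f(-7, N) + O)² = ((12 + 3*(-7)) + 24/13)² = ((12 - 21) + 24/13)² = (-9 + 24/13)² = (-93/13)² = 8649/169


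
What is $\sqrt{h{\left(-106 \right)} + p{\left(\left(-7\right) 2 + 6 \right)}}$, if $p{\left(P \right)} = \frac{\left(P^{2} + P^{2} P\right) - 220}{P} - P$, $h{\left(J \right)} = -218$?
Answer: $\frac{i \sqrt{506}}{2} \approx 11.247 i$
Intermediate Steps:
$p{\left(P \right)} = - P + \frac{-220 + P^{2} + P^{3}}{P}$ ($p{\left(P \right)} = \frac{\left(P^{2} + P^{3}\right) - 220}{P} - P = \frac{-220 + P^{2} + P^{3}}{P} - P = - P + \frac{-220 + P^{2} + P^{3}}{P}$)
$\sqrt{h{\left(-106 \right)} + p{\left(\left(-7\right) 2 + 6 \right)}} = \sqrt{-218 + \frac{-220 + \left(\left(-7\right) 2 + 6\right)^{3}}{\left(-7\right) 2 + 6}} = \sqrt{-218 + \frac{-220 + \left(-14 + 6\right)^{3}}{-14 + 6}} = \sqrt{-218 + \frac{-220 + \left(-8\right)^{3}}{-8}} = \sqrt{-218 - \frac{-220 - 512}{8}} = \sqrt{-218 - - \frac{183}{2}} = \sqrt{-218 + \frac{183}{2}} = \sqrt{- \frac{253}{2}} = \frac{i \sqrt{506}}{2}$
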